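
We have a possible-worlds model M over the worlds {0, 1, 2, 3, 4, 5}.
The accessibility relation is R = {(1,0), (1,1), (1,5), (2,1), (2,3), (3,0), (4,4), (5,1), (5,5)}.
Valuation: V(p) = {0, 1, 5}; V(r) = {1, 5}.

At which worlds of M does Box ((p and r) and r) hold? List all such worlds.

0, 5

Let φ = Box ((p and r) and r). Evaluate φ at each world:
  0 (successors ∅): φ is true.
  1 (successors {0, 1, 5}): φ is false.
  2 (successors {1, 3}): φ is false.
  3 (successors {0}): φ is false.
  4 (successors {4}): φ is false.
  5 (successors {1, 5}): φ is true.
For instance, at 3:
  At 3: Box ((p and r) and r) requires (p and r) and r at every successor {0}.
    (p and r) and r fails at 0, so Box ((p and r) and r) is false at 3.
Satisfying worlds: {0, 5}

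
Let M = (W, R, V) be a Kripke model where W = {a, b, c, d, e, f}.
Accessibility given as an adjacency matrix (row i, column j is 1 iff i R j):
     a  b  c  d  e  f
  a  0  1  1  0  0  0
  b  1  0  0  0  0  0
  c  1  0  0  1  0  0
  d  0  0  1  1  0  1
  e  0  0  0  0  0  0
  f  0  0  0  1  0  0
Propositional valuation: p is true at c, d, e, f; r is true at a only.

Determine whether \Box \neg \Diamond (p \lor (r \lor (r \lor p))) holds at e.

Yes

Recall that \Box ψ holds at a world iff ψ holds at every accessible world, and \Diamond ψ holds iff ψ holds at some accessible world.
At e: no accessible worlds, so \Box \neg \Diamond (p \lor (r \lor (r \lor p))) holds vacuously.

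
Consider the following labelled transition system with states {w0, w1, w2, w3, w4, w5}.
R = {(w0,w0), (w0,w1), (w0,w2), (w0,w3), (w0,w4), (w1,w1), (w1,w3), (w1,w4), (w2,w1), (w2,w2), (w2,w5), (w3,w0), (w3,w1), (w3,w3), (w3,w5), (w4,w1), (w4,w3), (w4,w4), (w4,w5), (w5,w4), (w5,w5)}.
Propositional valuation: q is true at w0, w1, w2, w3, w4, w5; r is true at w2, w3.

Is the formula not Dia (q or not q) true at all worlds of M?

No

Recall that Dia ψ holds at a world iff ψ holds at some accessible world.
Let φ = not Dia (q or not q). Evaluate φ at each world:
  w0 (successors {w0, w1, w2, w3, w4}): φ is false.
  w1 (successors {w1, w3, w4}): φ is false.
  w2 (successors {w1, w2, w5}): φ is false.
  w3 (successors {w0, w1, w3, w5}): φ is false.
  w4 (successors {w1, w3, w4, w5}): φ is false.
  w5 (successors {w4, w5}): φ is false.
Detail at w0 (counterexample):
  At w0: Dia (q or not q) is true, so not Dia (q or not q) is false.
    At w0: Dia (q or not q) requires q or not q at some successor in {w0, w1, w2, w3, w4}.
      q or not q holds at w0, so Dia (q or not q) is true at w0.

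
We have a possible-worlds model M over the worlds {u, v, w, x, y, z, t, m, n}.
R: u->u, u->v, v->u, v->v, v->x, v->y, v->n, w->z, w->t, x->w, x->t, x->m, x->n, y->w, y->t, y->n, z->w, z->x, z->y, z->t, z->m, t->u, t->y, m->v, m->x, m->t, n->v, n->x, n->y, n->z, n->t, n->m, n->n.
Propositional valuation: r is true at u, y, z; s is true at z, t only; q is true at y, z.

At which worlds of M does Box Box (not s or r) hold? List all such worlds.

u

Recall that Box ψ holds at a world iff ψ holds at every accessible world, and Dia ψ holds iff ψ holds at some accessible world.
Let φ = Box Box (not s or r). Evaluate φ at each world:
  u (successors {u, v}): φ is true.
  v (successors {u, v, x, y, n}): φ is false.
  w (successors {z, t}): φ is false.
  x (successors {w, t, m, n}): φ is false.
  y (successors {w, t, n}): φ is false.
  z (successors {w, x, y, t, m}): φ is false.
  t (successors {u, y}): φ is false.
  m (successors {v, x, t}): φ is false.
  n (successors {v, x, y, z, t, m, n}): φ is false.
For instance, at z:
  At z: Box Box (not s or r) requires Box (not s or r) at every successor {w, x, y, t, m}.
    Box (not s or r) fails at w, so Box Box (not s or r) is false at z.
      At w: Box (not s or r) requires not s or r at every successor {z, t}.
        not s or r fails at t, so Box (not s or r) is false at w.
Satisfying worlds: {u}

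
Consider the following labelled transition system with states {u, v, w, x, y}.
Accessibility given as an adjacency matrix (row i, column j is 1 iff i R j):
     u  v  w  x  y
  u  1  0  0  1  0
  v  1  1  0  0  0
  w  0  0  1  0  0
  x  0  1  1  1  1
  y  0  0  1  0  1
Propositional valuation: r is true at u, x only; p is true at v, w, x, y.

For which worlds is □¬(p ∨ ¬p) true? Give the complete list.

Recall that □ψ holds at a world iff ψ holds at every accessible world, and ◇ψ holds iff ψ holds at some accessible world.
Let φ = □¬(p ∨ ¬p). Evaluate φ at each world:
  u (successors {u, x}): φ is false.
  v (successors {u, v}): φ is false.
  w (successors {w}): φ is false.
  x (successors {v, w, x, y}): φ is false.
  y (successors {w, y}): φ is false.
For instance, at v:
  At v: □¬(p ∨ ¬p) requires ¬(p ∨ ¬p) at every successor {u, v}.
    ¬(p ∨ ¬p) fails at u, so □¬(p ∨ ¬p) is false at v.
Satisfying worlds: none.

none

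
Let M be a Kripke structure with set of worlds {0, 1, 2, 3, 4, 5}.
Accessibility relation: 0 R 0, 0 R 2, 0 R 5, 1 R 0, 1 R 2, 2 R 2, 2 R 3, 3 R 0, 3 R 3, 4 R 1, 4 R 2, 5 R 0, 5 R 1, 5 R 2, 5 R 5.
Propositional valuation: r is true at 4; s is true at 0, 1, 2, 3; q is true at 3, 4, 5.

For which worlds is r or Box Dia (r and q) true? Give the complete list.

Let φ = r or Box Dia (r and q). Evaluate φ at each world:
  0 (successors {0, 2, 5}): φ is false.
  1 (successors {0, 2}): φ is false.
  2 (successors {2, 3}): φ is false.
  3 (successors {0, 3}): φ is false.
  4 (successors {1, 2}): φ is true.
  5 (successors {0, 1, 2, 5}): φ is false.
For instance, at 5:
  At 5: r is false, Box Dia (r and q) is false, so r or Box Dia (r and q) is false.
    At 5: Box Dia (r and q) requires Dia (r and q) at every successor {0, 1, 2, 5}.
      Dia (r and q) fails at 0, so Box Dia (r and q) is false at 5.
Satisfying worlds: {4}

4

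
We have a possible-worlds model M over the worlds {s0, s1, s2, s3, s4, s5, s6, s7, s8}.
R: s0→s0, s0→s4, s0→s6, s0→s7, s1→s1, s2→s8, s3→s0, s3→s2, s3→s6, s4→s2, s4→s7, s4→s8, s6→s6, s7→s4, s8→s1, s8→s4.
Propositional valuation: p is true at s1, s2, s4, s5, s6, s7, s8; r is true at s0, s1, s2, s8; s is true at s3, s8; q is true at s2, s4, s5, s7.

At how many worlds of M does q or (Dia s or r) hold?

Recall that Dia ψ holds at a world iff ψ holds at some accessible world.
Let φ = q or (Dia s or r). Evaluate φ at each world:
  s0 (successors {s0, s4, s6, s7}): φ is true.
  s1 (successors {s1}): φ is true.
  s2 (successors {s8}): φ is true.
  s3 (successors {s0, s2, s6}): φ is false.
  s4 (successors {s2, s7, s8}): φ is true.
  s5 (successors ∅): φ is true.
  s6 (successors {s6}): φ is false.
  s7 (successors {s4}): φ is true.
  s8 (successors {s1, s4}): φ is true.
For instance, at s6:
  At s6: q is false, Dia s or r is false, so q or (Dia s or r) is false.
    At s6: Dia s is false, r is false, so Dia s or r is false.
      At s6: Dia s requires s at some successor in {s6}.
        At s6: s is false.
      So Dia s is false at s6.
Satisfying worlds: {s0, s1, s2, s4, s5, s7, s8}

7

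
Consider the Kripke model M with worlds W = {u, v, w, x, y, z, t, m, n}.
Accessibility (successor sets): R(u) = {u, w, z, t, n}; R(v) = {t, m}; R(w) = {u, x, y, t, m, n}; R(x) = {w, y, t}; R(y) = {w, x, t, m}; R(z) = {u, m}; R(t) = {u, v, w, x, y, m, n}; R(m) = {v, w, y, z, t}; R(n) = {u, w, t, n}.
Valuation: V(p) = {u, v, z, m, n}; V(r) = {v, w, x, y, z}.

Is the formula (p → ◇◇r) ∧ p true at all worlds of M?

Let φ = (p → ◇◇r) ∧ p. Evaluate φ at each world:
  u (successors {u, w, z, t, n}): φ is true.
  v (successors {t, m}): φ is true.
  w (successors {u, x, y, t, m, n}): φ is false.
  x (successors {w, y, t}): φ is false.
  y (successors {w, x, t, m}): φ is false.
  z (successors {u, m}): φ is true.
  t (successors {u, v, w, x, y, m, n}): φ is false.
  m (successors {v, w, y, z, t}): φ is true.
  n (successors {u, w, t, n}): φ is true.
Detail at w (counterexample):
  At w: p → ◇◇r is true, p is false, so (p → ◇◇r) ∧ p is false.
    At w: p is false, ◇◇r is true, so p → ◇◇r is true.
      At w: ◇◇r requires ◇r at some successor in {u, x, y, t, m, n}.
        ◇r holds at u, so ◇◇r is true at w.

No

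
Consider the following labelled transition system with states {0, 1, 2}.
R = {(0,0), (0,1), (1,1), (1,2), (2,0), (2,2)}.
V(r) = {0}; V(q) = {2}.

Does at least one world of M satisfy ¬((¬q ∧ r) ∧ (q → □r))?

Let φ = ¬((¬q ∧ r) ∧ (q → □r)). Evaluate φ at each world:
  0 (successors {0, 1}): φ is false.
  1 (successors {1, 2}): φ is true.
  2 (successors {0, 2}): φ is true.
Detail at 1 (witness):
  At 1: (¬q ∧ r) ∧ (q → □r) is false, so ¬((¬q ∧ r) ∧ (q → □r)) is true.
    At 1: ¬q ∧ r is false, q → □r is true, so (¬q ∧ r) ∧ (q → □r) is false.
      At 1: q is false, □r is false, so q → □r is true.

Yes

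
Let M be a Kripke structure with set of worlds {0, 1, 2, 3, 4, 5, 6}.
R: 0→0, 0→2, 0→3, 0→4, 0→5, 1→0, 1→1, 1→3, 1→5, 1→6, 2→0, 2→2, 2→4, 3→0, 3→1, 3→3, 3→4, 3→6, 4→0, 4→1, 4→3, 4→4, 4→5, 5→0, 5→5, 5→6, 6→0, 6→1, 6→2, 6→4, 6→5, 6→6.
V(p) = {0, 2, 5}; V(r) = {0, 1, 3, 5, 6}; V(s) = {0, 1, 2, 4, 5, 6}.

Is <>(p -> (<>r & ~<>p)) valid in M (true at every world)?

Let φ = <>(p -> (<>r & ~<>p)). Evaluate φ at each world:
  0 (successors {0, 2, 3, 4, 5}): φ is true.
  1 (successors {0, 1, 3, 5, 6}): φ is true.
  2 (successors {0, 2, 4}): φ is true.
  3 (successors {0, 1, 3, 4, 6}): φ is true.
  4 (successors {0, 1, 3, 4, 5}): φ is true.
  5 (successors {0, 5, 6}): φ is true.
  6 (successors {0, 1, 2, 4, 5, 6}): φ is true.
For instance, at 1:
  At 1: <>(p -> (<>r & ~<>p)) requires p -> (<>r & ~<>p) at some successor in {0, 1, 3, 5, 6}.
    p -> (<>r & ~<>p) holds at 1, so <>(p -> (<>r & ~<>p)) is true at 1.
      At 1: p is false, <>r & ~<>p is false, so p -> (<>r & ~<>p) is true.

Yes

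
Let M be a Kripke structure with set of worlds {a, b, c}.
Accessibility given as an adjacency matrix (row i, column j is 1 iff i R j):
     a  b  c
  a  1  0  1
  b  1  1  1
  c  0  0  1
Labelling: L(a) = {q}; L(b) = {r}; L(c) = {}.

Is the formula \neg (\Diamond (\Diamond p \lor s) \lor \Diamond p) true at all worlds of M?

Recall that \Diamond ψ holds at a world iff ψ holds at some accessible world.
Let φ = \neg (\Diamond (\Diamond p \lor s) \lor \Diamond p). Evaluate φ at each world:
  a (successors {a, c}): φ is true.
  b (successors {a, b, c}): φ is true.
  c (successors {c}): φ is true.
For instance, at a:
  At a: \Diamond (\Diamond p \lor s) \lor \Diamond p is false, so \neg (\Diamond (\Diamond p \lor s) \lor \Diamond p) is true.
    At a: \Diamond (\Diamond p \lor s) is false, \Diamond p is false, so \Diamond (\Diamond p \lor s) \lor \Diamond p is false.
      At a: \Diamond (\Diamond p \lor s) requires \Diamond p \lor s at some successor in {a, c}.
        At a: \Diamond p \lor s is false.
        At c: \Diamond p \lor s is false.
      So \Diamond (\Diamond p \lor s) is false at a.
      At a: \Diamond p requires p at some successor in {a, c}.
        At a: p is false.
        At c: p is false.
      So \Diamond p is false at a.

Yes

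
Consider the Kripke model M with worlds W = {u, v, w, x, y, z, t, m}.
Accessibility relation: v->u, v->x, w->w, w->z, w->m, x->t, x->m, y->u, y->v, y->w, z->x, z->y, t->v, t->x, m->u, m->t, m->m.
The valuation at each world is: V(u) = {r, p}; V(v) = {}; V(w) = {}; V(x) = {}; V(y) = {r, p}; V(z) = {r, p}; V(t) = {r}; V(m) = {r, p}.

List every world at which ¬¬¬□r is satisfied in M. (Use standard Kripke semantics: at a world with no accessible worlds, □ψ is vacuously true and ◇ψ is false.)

Recall that □ψ holds at a world iff ψ holds at every accessible world, and ◇ψ holds iff ψ holds at some accessible world.
Let φ = ¬¬¬□r. Evaluate φ at each world:
  u (successors ∅): φ is false.
  v (successors {u, x}): φ is true.
  w (successors {w, z, m}): φ is true.
  x (successors {t, m}): φ is false.
  y (successors {u, v, w}): φ is true.
  z (successors {x, y}): φ is true.
  t (successors {v, x}): φ is true.
  m (successors {u, t, m}): φ is false.
For instance, at t:
  At t: ¬¬□r is false, so ¬¬¬□r is true.
    At t: ¬□r is true, so ¬¬□r is false.
      At t: □r is false, so ¬□r is true.
Satisfying worlds: {v, w, y, z, t}

v, w, y, z, t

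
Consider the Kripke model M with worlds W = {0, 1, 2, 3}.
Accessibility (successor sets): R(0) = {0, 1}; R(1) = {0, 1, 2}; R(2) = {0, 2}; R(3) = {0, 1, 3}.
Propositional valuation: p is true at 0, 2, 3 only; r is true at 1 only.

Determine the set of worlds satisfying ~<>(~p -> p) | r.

1

Let φ = ~<>(~p -> p) | r. Evaluate φ at each world:
  0 (successors {0, 1}): φ is false.
  1 (successors {0, 1, 2}): φ is true.
  2 (successors {0, 2}): φ is false.
  3 (successors {0, 1, 3}): φ is false.
For instance, at 0:
  At 0: ~<>(~p -> p) is false, r is false, so ~<>(~p -> p) | r is false.
    At 0: <>(~p -> p) is true, so ~<>(~p -> p) is false.
      At 0: <>(~p -> p) requires ~p -> p at some successor in {0, 1}.
        ~p -> p holds at 0, so <>(~p -> p) is true at 0.
Satisfying worlds: {1}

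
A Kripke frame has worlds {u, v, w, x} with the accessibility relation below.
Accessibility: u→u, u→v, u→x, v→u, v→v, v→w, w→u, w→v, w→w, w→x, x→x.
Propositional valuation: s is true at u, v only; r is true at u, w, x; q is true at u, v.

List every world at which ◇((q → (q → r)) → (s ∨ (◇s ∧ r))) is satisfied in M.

Let φ = ◇((q → (q → r)) → (s ∨ (◇s ∧ r))). Evaluate φ at each world:
  u (successors {u, v, x}): φ is true.
  v (successors {u, v, w}): φ is true.
  w (successors {u, v, w, x}): φ is true.
  x (successors {x}): φ is false.
For instance, at x:
  At x: ◇((q → (q → r)) → (s ∨ (◇s ∧ r))) requires (q → (q → r)) → (s ∨ (◇s ∧ r)) at some successor in {x}.
    At x: (q → (q → r)) → (s ∨ (◇s ∧ r)) is false.
  So ◇((q → (q → r)) → (s ∨ (◇s ∧ r))) is false at x.
Satisfying worlds: {u, v, w}

u, v, w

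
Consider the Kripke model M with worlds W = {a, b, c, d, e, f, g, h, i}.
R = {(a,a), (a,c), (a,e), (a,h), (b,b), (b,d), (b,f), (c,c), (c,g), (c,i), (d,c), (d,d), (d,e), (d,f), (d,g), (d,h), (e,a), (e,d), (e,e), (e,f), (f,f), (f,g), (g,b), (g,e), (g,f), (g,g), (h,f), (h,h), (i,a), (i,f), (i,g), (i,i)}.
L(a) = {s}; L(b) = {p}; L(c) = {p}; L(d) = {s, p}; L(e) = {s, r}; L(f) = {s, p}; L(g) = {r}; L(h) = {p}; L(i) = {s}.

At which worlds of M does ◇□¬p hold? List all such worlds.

Let φ = ◇□¬p. Evaluate φ at each world:
  a (successors {a, c, e, h}): φ is false.
  b (successors {b, d, f}): φ is false.
  c (successors {c, g, i}): φ is false.
  d (successors {c, d, e, f, g, h}): φ is false.
  e (successors {a, d, e, f}): φ is false.
  f (successors {f, g}): φ is false.
  g (successors {b, e, f, g}): φ is false.
  h (successors {f, h}): φ is false.
  i (successors {a, f, g, i}): φ is false.
For instance, at e:
  At e: ◇□¬p requires □¬p at some successor in {a, d, e, f}.
    At a: □¬p is false.
    At d: □¬p is false.
    At e: □¬p is false.
    At f: □¬p is false.
  So ◇□¬p is false at e.
Satisfying worlds: none.

none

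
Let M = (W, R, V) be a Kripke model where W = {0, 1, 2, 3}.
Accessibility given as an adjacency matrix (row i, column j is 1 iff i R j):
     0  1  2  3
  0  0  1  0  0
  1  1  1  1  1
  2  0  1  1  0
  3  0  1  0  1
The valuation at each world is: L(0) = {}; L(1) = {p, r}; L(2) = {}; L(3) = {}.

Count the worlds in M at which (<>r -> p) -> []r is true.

3

Recall that []ψ holds at a world iff ψ holds at every accessible world, and <>ψ holds iff ψ holds at some accessible world.
Let φ = (<>r -> p) -> []r. Evaluate φ at each world:
  0 (successors {1}): φ is true.
  1 (successors {0, 1, 2, 3}): φ is false.
  2 (successors {1, 2}): φ is true.
  3 (successors {1, 3}): φ is true.
For instance, at 2:
  At 2: <>r -> p is false, []r is false, so (<>r -> p) -> []r is true.
    At 2: <>r is true, p is false, so <>r -> p is false.
      At 2: <>r requires r at some successor in {1, 2}.
        r holds at 1, so <>r is true at 2.
    At 2: []r requires r at every successor {1, 2}.
      r fails at 2, so []r is false at 2.
Satisfying worlds: {0, 2, 3}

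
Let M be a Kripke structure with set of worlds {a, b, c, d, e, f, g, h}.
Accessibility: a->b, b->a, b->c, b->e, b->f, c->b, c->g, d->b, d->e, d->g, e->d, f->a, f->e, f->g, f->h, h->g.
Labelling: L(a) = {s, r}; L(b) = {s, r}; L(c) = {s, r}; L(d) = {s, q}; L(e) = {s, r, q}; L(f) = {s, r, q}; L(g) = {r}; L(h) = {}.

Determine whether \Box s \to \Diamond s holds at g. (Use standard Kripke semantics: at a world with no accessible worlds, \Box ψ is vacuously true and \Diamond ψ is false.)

No

At g: \Box s is true, \Diamond s is false, so \Box s \to \Diamond s is false.
  At g: no accessible worlds, so \Box s holds vacuously.
  At g: no accessible worlds, so \Diamond s is false.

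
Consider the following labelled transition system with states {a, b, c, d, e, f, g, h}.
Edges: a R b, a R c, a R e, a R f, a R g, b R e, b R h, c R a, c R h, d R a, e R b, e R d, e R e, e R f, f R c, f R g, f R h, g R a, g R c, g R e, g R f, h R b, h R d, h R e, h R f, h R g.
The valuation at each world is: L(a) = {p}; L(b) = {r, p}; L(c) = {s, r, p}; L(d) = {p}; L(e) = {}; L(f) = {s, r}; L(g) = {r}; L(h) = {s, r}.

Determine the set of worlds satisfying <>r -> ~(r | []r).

Recall that []ψ holds at a world iff ψ holds at every accessible world, and <>ψ holds iff ψ holds at some accessible world.
Let φ = <>r -> ~(r | []r). Evaluate φ at each world:
  a (successors {b, c, e, f, g}): φ is true.
  b (successors {e, h}): φ is false.
  c (successors {a, h}): φ is false.
  d (successors {a}): φ is true.
  e (successors {b, d, e, f}): φ is true.
  f (successors {c, g, h}): φ is false.
  g (successors {a, c, e, f}): φ is false.
  h (successors {b, d, e, f, g}): φ is false.
For instance, at d:
  At d: <>r is false, ~(r | []r) is true, so <>r -> ~(r | []r) is true.
    At d: <>r requires r at some successor in {a}.
      At a: r is false.
    So <>r is false at d.
    At d: r | []r is false, so ~(r | []r) is true.
      At d: r is false, []r is false, so r | []r is false.
Satisfying worlds: {a, d, e}

a, d, e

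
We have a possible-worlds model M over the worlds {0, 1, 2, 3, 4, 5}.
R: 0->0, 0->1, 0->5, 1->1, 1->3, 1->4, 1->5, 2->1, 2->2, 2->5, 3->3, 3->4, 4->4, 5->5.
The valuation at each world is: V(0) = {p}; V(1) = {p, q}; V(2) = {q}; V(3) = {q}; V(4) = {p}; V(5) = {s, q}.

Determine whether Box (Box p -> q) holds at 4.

No

Recall that Box ψ holds at a world iff ψ holds at every accessible world, and Dia ψ holds iff ψ holds at some accessible world.
At 4: Box (Box p -> q) requires Box p -> q at every successor {4}.
  Box p -> q fails at 4, so Box (Box p -> q) is false at 4.
    At 4: Box p is true, q is false, so Box p -> q is false.
      At 4: Box p requires p at every successor {4}.
        At 4: p is true.
      So Box p is true at 4.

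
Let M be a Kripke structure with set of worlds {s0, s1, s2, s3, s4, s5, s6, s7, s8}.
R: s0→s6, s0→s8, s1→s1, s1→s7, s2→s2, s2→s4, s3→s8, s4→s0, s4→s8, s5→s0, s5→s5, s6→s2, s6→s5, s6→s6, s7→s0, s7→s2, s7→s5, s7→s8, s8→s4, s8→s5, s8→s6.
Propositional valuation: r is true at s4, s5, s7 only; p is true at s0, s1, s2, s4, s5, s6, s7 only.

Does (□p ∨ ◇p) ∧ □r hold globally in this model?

Let φ = (□p ∨ ◇p) ∧ □r. Evaluate φ at each world:
  s0 (successors {s6, s8}): φ is false.
  s1 (successors {s1, s7}): φ is false.
  s2 (successors {s2, s4}): φ is false.
  s3 (successors {s8}): φ is false.
  s4 (successors {s0, s8}): φ is false.
  s5 (successors {s0, s5}): φ is false.
  s6 (successors {s2, s5, s6}): φ is false.
  s7 (successors {s0, s2, s5, s8}): φ is false.
  s8 (successors {s4, s5, s6}): φ is false.
Detail at s0 (counterexample):
  At s0: □p ∨ ◇p is true, □r is false, so (□p ∨ ◇p) ∧ □r is false.
    At s0: □p is false, ◇p is true, so □p ∨ ◇p is true.
      At s0: □p requires p at every successor {s6, s8}.
        p fails at s8, so □p is false at s0.
      At s0: ◇p requires p at some successor in {s6, s8}.
        p holds at s6, so ◇p is true at s0.
    At s0: □r requires r at every successor {s6, s8}.
      r fails at s6, so □r is false at s0.

No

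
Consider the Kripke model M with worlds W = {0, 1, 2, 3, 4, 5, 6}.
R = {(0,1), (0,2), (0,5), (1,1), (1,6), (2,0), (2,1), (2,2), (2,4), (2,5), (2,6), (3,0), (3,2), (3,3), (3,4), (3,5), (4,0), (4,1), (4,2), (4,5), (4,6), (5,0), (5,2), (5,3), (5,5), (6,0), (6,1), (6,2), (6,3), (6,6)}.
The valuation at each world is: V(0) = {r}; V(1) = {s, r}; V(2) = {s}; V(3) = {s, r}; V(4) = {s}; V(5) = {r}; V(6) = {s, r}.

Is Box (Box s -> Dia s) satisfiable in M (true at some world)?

Yes

Recall that Box ψ holds at a world iff ψ holds at every accessible world, and Dia ψ holds iff ψ holds at some accessible world.
Let φ = Box (Box s -> Dia s). Evaluate φ at each world:
  0 (successors {1, 2, 5}): φ is true.
  1 (successors {1, 6}): φ is true.
  2 (successors {0, 1, 2, 4, 5, 6}): φ is true.
  3 (successors {0, 2, 3, 4, 5}): φ is true.
  4 (successors {0, 1, 2, 5, 6}): φ is true.
  5 (successors {0, 2, 3, 5}): φ is true.
  6 (successors {0, 1, 2, 3, 6}): φ is true.
Detail at 0 (witness):
  At 0: Box (Box s -> Dia s) requires Box s -> Dia s at every successor {1, 2, 5}.
      At 1: Box s is true, Dia s is true, so Box s -> Dia s is true.
      At 2: Box s is false, Dia s is true, so Box s -> Dia s is true.
      At 5: Box s is false, Dia s is true, so Box s -> Dia s is true.
  So Box (Box s -> Dia s) is true at 0.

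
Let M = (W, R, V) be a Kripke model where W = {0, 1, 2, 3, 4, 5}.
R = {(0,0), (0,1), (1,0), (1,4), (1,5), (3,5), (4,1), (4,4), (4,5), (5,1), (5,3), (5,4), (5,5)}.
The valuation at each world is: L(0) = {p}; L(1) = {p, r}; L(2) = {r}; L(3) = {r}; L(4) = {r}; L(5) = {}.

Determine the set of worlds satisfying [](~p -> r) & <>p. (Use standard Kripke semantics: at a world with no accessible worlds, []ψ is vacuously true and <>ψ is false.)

Let φ = [](~p -> r) & <>p. Evaluate φ at each world:
  0 (successors {0, 1}): φ is true.
  1 (successors {0, 4, 5}): φ is false.
  2 (successors ∅): φ is false.
  3 (successors {5}): φ is false.
  4 (successors {1, 4, 5}): φ is false.
  5 (successors {1, 3, 4, 5}): φ is false.
For instance, at 4:
  At 4: [](~p -> r) is false, <>p is true, so [](~p -> r) & <>p is false.
    At 4: [](~p -> r) requires ~p -> r at every successor {1, 4, 5}.
      ~p -> r fails at 5, so [](~p -> r) is false at 4.
    At 4: <>p requires p at some successor in {1, 4, 5}.
      p holds at 1, so <>p is true at 4.
Satisfying worlds: {0}

0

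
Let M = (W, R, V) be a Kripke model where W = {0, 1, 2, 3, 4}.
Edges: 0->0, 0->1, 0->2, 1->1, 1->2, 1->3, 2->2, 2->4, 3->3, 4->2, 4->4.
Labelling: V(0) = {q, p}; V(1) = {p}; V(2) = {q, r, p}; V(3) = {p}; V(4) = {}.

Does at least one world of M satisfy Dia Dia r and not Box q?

Let φ = Dia Dia r and not Box q. Evaluate φ at each world:
  0 (successors {0, 1, 2}): φ is true.
  1 (successors {1, 2, 3}): φ is true.
  2 (successors {2, 4}): φ is true.
  3 (successors {3}): φ is false.
  4 (successors {2, 4}): φ is true.
Detail at 0 (witness):
  At 0: Dia Dia r is true, not Box q is true, so Dia Dia r and not Box q is true.
    At 0: Dia Dia r requires Dia r at some successor in {0, 1, 2}.
      Dia r holds at 0, so Dia Dia r is true at 0.
    At 0: Box q is false, so not Box q is true.
      At 0: Box q requires q at every successor {0, 1, 2}.
        q fails at 1, so Box q is false at 0.

Yes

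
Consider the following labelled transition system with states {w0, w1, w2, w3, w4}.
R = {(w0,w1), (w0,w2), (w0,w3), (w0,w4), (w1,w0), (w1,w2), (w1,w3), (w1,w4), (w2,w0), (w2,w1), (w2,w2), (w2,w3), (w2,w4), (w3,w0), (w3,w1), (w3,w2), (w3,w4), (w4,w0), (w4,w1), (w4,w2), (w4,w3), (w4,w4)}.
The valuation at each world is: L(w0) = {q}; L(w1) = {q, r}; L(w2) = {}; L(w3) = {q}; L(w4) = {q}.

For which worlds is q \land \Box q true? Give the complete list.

none

Recall that \Box ψ holds at a world iff ψ holds at every accessible world, and \Diamond ψ holds iff ψ holds at some accessible world.
Let φ = q \land \Box q. Evaluate φ at each world:
  w0 (successors {w1, w2, w3, w4}): φ is false.
  w1 (successors {w0, w2, w3, w4}): φ is false.
  w2 (successors {w0, w1, w2, w3, w4}): φ is false.
  w3 (successors {w0, w1, w2, w4}): φ is false.
  w4 (successors {w0, w1, w2, w3, w4}): φ is false.
For instance, at w0:
  At w0: q is true, \Box q is false, so q \land \Box q is false.
    At w0: \Box q requires q at every successor {w1, w2, w3, w4}.
      q fails at w2, so \Box q is false at w0.
Satisfying worlds: none.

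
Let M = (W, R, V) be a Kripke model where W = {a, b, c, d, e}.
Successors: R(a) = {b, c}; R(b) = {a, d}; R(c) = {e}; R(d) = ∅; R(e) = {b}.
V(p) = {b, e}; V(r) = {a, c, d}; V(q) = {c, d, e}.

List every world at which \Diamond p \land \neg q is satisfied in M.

Recall that \Diamond ψ holds at a world iff ψ holds at some accessible world.
Let φ = \Diamond p \land \neg q. Evaluate φ at each world:
  a (successors {b, c}): φ is true.
  b (successors {a, d}): φ is false.
  c (successors {e}): φ is false.
  d (successors ∅): φ is false.
  e (successors {b}): φ is false.
For instance, at b:
  At b: \Diamond p is false, \neg q is true, so \Diamond p \land \neg q is false.
    At b: \Diamond p requires p at some successor in {a, d}.
      At a: p is false.
      At d: p is false.
    So \Diamond p is false at b.
Satisfying worlds: {a}

a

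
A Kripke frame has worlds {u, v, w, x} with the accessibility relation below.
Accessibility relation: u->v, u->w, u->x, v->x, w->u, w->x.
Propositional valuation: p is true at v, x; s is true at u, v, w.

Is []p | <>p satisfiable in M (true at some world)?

Yes

Recall that []ψ holds at a world iff ψ holds at every accessible world, and <>ψ holds iff ψ holds at some accessible world.
Let φ = []p | <>p. Evaluate φ at each world:
  u (successors {v, w, x}): φ is true.
  v (successors {x}): φ is true.
  w (successors {u, x}): φ is true.
  x (successors ∅): φ is true.
Detail at u (witness):
  At u: []p is false, <>p is true, so []p | <>p is true.
    At u: []p requires p at every successor {v, w, x}.
      p fails at w, so []p is false at u.
    At u: <>p requires p at some successor in {v, w, x}.
      p holds at v, so <>p is true at u.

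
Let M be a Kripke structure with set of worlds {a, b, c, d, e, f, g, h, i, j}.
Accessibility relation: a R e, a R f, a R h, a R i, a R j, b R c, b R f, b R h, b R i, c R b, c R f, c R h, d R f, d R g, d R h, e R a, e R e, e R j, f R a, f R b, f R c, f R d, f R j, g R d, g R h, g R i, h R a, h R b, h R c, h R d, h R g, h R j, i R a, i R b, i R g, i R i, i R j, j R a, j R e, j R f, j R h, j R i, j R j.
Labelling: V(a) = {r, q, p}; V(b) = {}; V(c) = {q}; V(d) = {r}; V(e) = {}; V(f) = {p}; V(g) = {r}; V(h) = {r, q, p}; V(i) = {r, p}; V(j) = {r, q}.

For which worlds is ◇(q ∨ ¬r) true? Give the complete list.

a, b, c, d, e, f, g, h, i, j

Let φ = ◇(q ∨ ¬r). Evaluate φ at each world:
  a (successors {e, f, h, i, j}): φ is true.
  b (successors {c, f, h, i}): φ is true.
  c (successors {b, f, h}): φ is true.
  d (successors {f, g, h}): φ is true.
  e (successors {a, e, j}): φ is true.
  f (successors {a, b, c, d, j}): φ is true.
  g (successors {d, h, i}): φ is true.
  h (successors {a, b, c, d, g, j}): φ is true.
  i (successors {a, b, g, i, j}): φ is true.
  j (successors {a, e, f, h, i, j}): φ is true.
For instance, at i:
  At i: ◇(q ∨ ¬r) requires q ∨ ¬r at some successor in {a, b, g, i, j}.
    q ∨ ¬r holds at a, so ◇(q ∨ ¬r) is true at i.
Satisfying worlds: {a, b, c, d, e, f, g, h, i, j}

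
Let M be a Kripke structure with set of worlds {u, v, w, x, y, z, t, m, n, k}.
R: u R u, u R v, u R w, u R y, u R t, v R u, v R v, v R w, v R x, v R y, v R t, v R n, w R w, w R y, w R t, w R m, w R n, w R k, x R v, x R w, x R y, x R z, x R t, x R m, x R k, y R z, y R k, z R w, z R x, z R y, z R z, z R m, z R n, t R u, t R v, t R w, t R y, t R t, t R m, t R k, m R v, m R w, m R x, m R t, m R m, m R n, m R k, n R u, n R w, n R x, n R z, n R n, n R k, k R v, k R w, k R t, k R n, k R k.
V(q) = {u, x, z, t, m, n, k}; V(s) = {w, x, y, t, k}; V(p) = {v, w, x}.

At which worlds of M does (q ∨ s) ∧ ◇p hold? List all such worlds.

Let φ = (q ∨ s) ∧ ◇p. Evaluate φ at each world:
  u (successors {u, v, w, y, t}): φ is true.
  v (successors {u, v, w, x, y, t, n}): φ is false.
  w (successors {w, y, t, m, n, k}): φ is true.
  x (successors {v, w, y, z, t, m, k}): φ is true.
  y (successors {z, k}): φ is false.
  z (successors {w, x, y, z, m, n}): φ is true.
  t (successors {u, v, w, y, t, m, k}): φ is true.
  m (successors {v, w, x, t, m, n, k}): φ is true.
  n (successors {u, w, x, z, n, k}): φ is true.
  k (successors {v, w, t, n, k}): φ is true.
For instance, at t:
  At t: q ∨ s is true, ◇p is true, so (q ∨ s) ∧ ◇p is true.
    At t: ◇p requires p at some successor in {u, v, w, y, t, m, k}.
      p holds at v, so ◇p is true at t.
Satisfying worlds: {u, w, x, z, t, m, n, k}

u, w, x, z, t, m, n, k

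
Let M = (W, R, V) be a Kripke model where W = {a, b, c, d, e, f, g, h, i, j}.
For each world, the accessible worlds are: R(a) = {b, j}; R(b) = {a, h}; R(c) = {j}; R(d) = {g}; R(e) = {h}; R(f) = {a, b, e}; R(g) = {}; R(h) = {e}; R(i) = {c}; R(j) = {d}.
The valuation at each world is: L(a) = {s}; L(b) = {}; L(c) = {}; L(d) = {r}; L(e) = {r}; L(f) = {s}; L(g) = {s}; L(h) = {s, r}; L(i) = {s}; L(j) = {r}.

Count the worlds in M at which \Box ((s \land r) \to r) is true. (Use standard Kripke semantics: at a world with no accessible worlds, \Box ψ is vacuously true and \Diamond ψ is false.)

Let φ = \Box ((s \land r) \to r). Evaluate φ at each world:
  a (successors {b, j}): φ is true.
  b (successors {a, h}): φ is true.
  c (successors {j}): φ is true.
  d (successors {g}): φ is true.
  e (successors {h}): φ is true.
  f (successors {a, b, e}): φ is true.
  g (successors ∅): φ is true.
  h (successors {e}): φ is true.
  i (successors {c}): φ is true.
  j (successors {d}): φ is true.
For instance, at a:
  At a: \Box ((s \land r) \to r) requires (s \land r) \to r at every successor {b, j}.
    At b: (s \land r) \to r is true.
    At j: (s \land r) \to r is true.
  So \Box ((s \land r) \to r) is true at a.
Satisfying worlds: {a, b, c, d, e, f, g, h, i, j}

10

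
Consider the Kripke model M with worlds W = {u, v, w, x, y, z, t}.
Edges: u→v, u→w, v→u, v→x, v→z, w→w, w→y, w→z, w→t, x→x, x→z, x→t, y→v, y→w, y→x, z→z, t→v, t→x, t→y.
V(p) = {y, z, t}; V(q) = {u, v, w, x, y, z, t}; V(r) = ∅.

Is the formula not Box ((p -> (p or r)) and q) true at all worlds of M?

No

Recall that Box ψ holds at a world iff ψ holds at every accessible world, and Dia ψ holds iff ψ holds at some accessible world.
Let φ = not Box ((p -> (p or r)) and q). Evaluate φ at each world:
  u (successors {v, w}): φ is false.
  v (successors {u, x, z}): φ is false.
  w (successors {w, y, z, t}): φ is false.
  x (successors {x, z, t}): φ is false.
  y (successors {v, w, x}): φ is false.
  z (successors {z}): φ is false.
  t (successors {v, x, y}): φ is false.
Detail at u (counterexample):
  At u: Box ((p -> (p or r)) and q) is true, so not Box ((p -> (p or r)) and q) is false.
    At u: Box ((p -> (p or r)) and q) requires (p -> (p or r)) and q at every successor {v, w}.
      At v: (p -> (p or r)) and q is true.
      At w: (p -> (p or r)) and q is true.
    So Box ((p -> (p or r)) and q) is true at u.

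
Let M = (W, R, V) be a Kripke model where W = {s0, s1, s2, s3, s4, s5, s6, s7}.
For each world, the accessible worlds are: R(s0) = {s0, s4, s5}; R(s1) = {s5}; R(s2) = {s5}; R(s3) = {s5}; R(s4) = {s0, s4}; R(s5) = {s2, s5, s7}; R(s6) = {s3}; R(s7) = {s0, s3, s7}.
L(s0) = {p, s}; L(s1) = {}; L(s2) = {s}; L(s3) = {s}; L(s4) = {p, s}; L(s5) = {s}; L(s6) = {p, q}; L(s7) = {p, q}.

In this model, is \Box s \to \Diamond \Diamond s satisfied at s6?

Recall that \Box ψ holds at a world iff ψ holds at every accessible world, and \Diamond ψ holds iff ψ holds at some accessible world.
At s6: \Box s is true, \Diamond \Diamond s is true, so \Box s \to \Diamond \Diamond s is true.
  At s6: \Box s requires s at every successor {s3}.
    At s3: s is true.
  So \Box s is true at s6.
  At s6: \Diamond \Diamond s requires \Diamond s at some successor in {s3}.
    \Diamond s holds at s3, so \Diamond \Diamond s is true at s6.
      At s3: \Diamond s requires s at some successor in {s5}.
        s holds at s5, so \Diamond s is true at s3.

Yes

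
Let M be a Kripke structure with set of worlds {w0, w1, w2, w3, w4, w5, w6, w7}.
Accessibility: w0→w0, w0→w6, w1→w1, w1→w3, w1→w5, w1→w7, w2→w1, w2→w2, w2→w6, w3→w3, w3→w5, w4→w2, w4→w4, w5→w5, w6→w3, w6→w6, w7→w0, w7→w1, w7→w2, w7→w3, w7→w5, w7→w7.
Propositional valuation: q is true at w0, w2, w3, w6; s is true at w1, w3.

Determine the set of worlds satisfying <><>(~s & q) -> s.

w1, w3, w5

Let φ = <><>(~s & q) -> s. Evaluate φ at each world:
  w0 (successors {w0, w6}): φ is false.
  w1 (successors {w1, w3, w5, w7}): φ is true.
  w2 (successors {w1, w2, w6}): φ is false.
  w3 (successors {w3, w5}): φ is true.
  w4 (successors {w2, w4}): φ is false.
  w5 (successors {w5}): φ is true.
  w6 (successors {w3, w6}): φ is false.
  w7 (successors {w0, w1, w2, w3, w5, w7}): φ is false.
For instance, at w6:
  At w6: <><>(~s & q) is true, s is false, so <><>(~s & q) -> s is false.
    At w6: <><>(~s & q) requires <>(~s & q) at some successor in {w3, w6}.
      <>(~s & q) holds at w6, so <><>(~s & q) is true at w6.
Satisfying worlds: {w1, w3, w5}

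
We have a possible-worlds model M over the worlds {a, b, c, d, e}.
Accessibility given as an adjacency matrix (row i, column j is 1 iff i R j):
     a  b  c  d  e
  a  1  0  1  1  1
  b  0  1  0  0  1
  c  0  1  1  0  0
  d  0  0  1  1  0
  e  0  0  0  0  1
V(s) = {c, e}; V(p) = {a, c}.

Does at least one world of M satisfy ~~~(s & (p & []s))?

Let φ = ~~~(s & (p & []s)). Evaluate φ at each world:
  a (successors {a, c, d, e}): φ is true.
  b (successors {b, e}): φ is true.
  c (successors {b, c}): φ is true.
  d (successors {c, d}): φ is true.
  e (successors {e}): φ is true.
Detail at a (witness):
  At a: ~~(s & (p & []s)) is false, so ~~~(s & (p & []s)) is true.
    At a: ~(s & (p & []s)) is true, so ~~(s & (p & []s)) is false.
      At a: s & (p & []s) is false, so ~(s & (p & []s)) is true.

Yes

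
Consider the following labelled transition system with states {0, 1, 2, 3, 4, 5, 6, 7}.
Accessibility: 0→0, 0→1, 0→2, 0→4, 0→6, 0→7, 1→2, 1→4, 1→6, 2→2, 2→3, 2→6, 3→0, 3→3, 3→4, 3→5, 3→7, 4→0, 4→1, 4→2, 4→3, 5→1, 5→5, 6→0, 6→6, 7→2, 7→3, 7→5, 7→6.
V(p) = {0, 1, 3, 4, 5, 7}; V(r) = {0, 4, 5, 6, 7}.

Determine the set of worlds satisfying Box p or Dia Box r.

Recall that Box ψ holds at a world iff ψ holds at every accessible world, and Dia ψ holds iff ψ holds at some accessible world.
Let φ = Box p or Dia Box r. Evaluate φ at each world:
  0 (successors {0, 1, 2, 4, 6, 7}): φ is true.
  1 (successors {2, 4, 6}): φ is true.
  2 (successors {2, 3, 6}): φ is true.
  3 (successors {0, 3, 4, 5, 7}): φ is true.
  4 (successors {0, 1, 2, 3}): φ is false.
  5 (successors {1, 5}): φ is true.
  6 (successors {0, 6}): φ is true.
  7 (successors {2, 3, 5, 6}): φ is true.
For instance, at 6:
  At 6: Box p is false, Dia Box r is true, so Box p or Dia Box r is true.
    At 6: Box p requires p at every successor {0, 6}.
      p fails at 6, so Box p is false at 6.
    At 6: Dia Box r requires Box r at some successor in {0, 6}.
      Box r holds at 6, so Dia Box r is true at 6.
Satisfying worlds: {0, 1, 2, 3, 5, 6, 7}

0, 1, 2, 3, 5, 6, 7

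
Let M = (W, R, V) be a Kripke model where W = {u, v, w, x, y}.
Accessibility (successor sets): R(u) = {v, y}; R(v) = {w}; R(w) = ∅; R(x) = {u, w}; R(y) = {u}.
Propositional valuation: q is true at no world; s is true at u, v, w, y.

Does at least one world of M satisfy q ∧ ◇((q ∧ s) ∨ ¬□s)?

Let φ = q ∧ ◇((q ∧ s) ∨ ¬□s). Evaluate φ at each world:
  u (successors {v, y}): φ is false.
  v (successors {w}): φ is false.
  w (successors ∅): φ is false.
  x (successors {u, w}): φ is false.
  y (successors {u}): φ is false.
For instance, at v:
  At v: q is false, ◇((q ∧ s) ∨ ¬□s) is false, so q ∧ ◇((q ∧ s) ∨ ¬□s) is false.
    At v: ◇((q ∧ s) ∨ ¬□s) requires (q ∧ s) ∨ ¬□s at some successor in {w}.
      At w: (q ∧ s) ∨ ¬□s is false.
    So ◇((q ∧ s) ∨ ¬□s) is false at v.

No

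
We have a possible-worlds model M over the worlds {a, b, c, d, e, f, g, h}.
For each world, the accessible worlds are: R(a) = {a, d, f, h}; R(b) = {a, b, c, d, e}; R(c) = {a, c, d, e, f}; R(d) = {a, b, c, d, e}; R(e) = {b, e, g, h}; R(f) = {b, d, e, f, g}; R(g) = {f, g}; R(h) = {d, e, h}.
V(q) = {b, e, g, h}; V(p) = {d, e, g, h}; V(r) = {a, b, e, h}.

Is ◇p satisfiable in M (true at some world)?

Yes

Let φ = ◇p. Evaluate φ at each world:
  a (successors {a, d, f, h}): φ is true.
  b (successors {a, b, c, d, e}): φ is true.
  c (successors {a, c, d, e, f}): φ is true.
  d (successors {a, b, c, d, e}): φ is true.
  e (successors {b, e, g, h}): φ is true.
  f (successors {b, d, e, f, g}): φ is true.
  g (successors {f, g}): φ is true.
  h (successors {d, e, h}): φ is true.
Detail at a (witness):
  At a: ◇p requires p at some successor in {a, d, f, h}.
    p holds at d, so ◇p is true at a.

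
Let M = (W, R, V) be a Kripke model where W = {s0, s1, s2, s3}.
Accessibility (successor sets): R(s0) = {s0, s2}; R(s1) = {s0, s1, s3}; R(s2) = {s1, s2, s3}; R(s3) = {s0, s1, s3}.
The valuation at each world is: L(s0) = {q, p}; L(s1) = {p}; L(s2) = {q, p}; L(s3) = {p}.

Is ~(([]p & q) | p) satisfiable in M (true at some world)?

No

Let φ = ~(([]p & q) | p). Evaluate φ at each world:
  s0 (successors {s0, s2}): φ is false.
  s1 (successors {s0, s1, s3}): φ is false.
  s2 (successors {s1, s2, s3}): φ is false.
  s3 (successors {s0, s1, s3}): φ is false.
For instance, at s2:
  At s2: ([]p & q) | p is true, so ~(([]p & q) | p) is false.
    At s2: []p & q is true, p is true, so ([]p & q) | p is true.
      At s2: []p is true, q is true, so []p & q is true.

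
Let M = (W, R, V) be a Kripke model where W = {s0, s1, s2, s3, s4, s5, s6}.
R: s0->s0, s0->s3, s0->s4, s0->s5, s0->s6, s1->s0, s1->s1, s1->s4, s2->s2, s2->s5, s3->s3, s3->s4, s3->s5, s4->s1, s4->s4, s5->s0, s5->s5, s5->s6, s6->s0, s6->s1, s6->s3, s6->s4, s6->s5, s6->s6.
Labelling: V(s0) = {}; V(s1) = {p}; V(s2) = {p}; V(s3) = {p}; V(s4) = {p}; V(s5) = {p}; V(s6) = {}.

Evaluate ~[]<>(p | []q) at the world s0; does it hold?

No

At s0: []<>(p | []q) is true, so ~[]<>(p | []q) is false.
  At s0: []<>(p | []q) requires <>(p | []q) at every successor {s0, s3, s4, s5, s6}.
    At s0: <>(p | []q) is true.
    At s3: <>(p | []q) is true.
    At s4: <>(p | []q) is true.
    At s5: <>(p | []q) is true.
    At s6: <>(p | []q) is true.
  So []<>(p | []q) is true at s0.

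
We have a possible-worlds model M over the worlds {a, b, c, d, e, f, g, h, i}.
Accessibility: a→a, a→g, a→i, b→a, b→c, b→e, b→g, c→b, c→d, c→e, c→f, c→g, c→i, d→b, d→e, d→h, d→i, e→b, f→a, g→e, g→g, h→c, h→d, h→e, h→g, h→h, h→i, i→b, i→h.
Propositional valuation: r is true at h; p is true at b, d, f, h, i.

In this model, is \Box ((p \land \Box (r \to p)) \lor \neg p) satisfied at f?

Yes

Recall that \Box ψ holds at a world iff ψ holds at every accessible world, and \Diamond ψ holds iff ψ holds at some accessible world.
At f: \Box ((p \land \Box (r \to p)) \lor \neg p) requires (p \land \Box (r \to p)) \lor \neg p at every successor {a}.
    At a: p \land \Box (r \to p) is false, \neg p is true, so (p \land \Box (r \to p)) \lor \neg p is true.
      At a: p is false, \Box (r \to p) is true, so p \land \Box (r \to p) is false.
So \Box ((p \land \Box (r \to p)) \lor \neg p) is true at f.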